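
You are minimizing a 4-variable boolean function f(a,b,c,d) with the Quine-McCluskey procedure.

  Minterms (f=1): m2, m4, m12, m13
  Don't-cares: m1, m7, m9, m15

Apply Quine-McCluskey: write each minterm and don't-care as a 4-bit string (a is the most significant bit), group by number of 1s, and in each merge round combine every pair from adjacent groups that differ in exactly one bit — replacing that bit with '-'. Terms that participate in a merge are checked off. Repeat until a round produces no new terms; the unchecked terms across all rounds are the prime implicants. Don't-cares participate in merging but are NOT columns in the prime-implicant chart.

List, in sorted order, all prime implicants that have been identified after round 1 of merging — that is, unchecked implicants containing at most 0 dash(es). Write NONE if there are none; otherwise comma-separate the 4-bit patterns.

0010

[col 0] 0001*, 0010, 0100*, 0111*, 1001*, 1100*, 1101*, 1111*
[col 1] -001, -100, -111, 1-01, 11-1, 110-
Prime implicants: -001, -100, -111, 0010, 1-01, 11-1, 110-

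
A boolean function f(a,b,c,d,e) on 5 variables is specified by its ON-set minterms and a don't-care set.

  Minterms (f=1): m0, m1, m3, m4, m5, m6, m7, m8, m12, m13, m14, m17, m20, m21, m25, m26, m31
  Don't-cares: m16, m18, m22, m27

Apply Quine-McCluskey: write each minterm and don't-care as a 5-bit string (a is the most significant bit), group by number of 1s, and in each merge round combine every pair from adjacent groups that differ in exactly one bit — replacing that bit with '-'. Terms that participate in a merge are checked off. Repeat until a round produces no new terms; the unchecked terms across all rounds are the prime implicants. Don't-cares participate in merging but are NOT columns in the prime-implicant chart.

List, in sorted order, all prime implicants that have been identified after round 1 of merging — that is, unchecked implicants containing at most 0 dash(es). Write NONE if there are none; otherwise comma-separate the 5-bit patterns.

size-2^0 implicants → 00000(✓)  00001(✓)  00011(✓)  00100(✓)  00101(✓)  00110(✓)  00111(✓)  01000(✓)  01100(✓)  01101(✓)  01110(✓)  10000(✓)  10001(✓)  10010(✓)  10100(✓)  10101(✓)  10110(✓)  11001(✓)  11010(✓)  11011(✓)  11111(✓)
size-2^1 implicants → -0000(✓)  -0001(✓)  -0100(✓)  -0101(✓)  -0110(✓)  0-000(✓)  0-100(✓)  0-101(✓)  0-110(✓)  00-00(✓)  00-01(✓)  00-11(✓)  000-1(✓)  0000-(✓)  001-0(✓)  001-1(✓)  0010-(✓)  0011-(✓)  01-00(✓)  011-0(✓)  0110-(✓)  1-001  1-010  10-00(✓)  10-01(✓)  10-10(✓)  100-0(✓)  1000-(✓)  101-0(✓)  1010-(✓)  11-11  110-1  1101-
size-2^2 implicants → -0-00(✓)  -0-01(✓)  -000-(✓)  -01-0  -010-(✓)  0--00  0-1-0  0-10-  00--1  00-0-(✓)  001--  10--0  10-0-(✓)
size-2^3 implicants → -0-0-
Unchecked terms (primes): -0-0-, -01-0, 0--00, 0-1-0, 0-10-, 00--1, 001--, 1-001, 1-010, 10--0, 11-11, 110-1, 1101-

NONE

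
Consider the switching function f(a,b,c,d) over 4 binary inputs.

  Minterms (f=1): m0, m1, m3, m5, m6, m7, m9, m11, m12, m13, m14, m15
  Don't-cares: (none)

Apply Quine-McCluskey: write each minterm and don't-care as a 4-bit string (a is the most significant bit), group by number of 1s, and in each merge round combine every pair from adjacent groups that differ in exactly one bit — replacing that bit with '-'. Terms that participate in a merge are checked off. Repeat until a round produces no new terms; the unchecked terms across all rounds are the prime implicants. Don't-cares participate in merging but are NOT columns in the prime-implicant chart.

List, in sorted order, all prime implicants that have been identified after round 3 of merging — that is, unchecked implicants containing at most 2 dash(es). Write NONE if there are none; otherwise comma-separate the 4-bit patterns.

-11-, 000-, 11--

Round 0: 0000✓ 0001✓ 0011✓ 0101✓ 0110✓ 0111✓ 1001✓ 1011✓ 1100✓ 1101✓ 1110✓ 1111✓
Round 1: -001✓ -011✓ -101✓ -110✓ -111✓ 0-01✓ 0-11✓ 00-1✓ 000- 01-1✓ 011-✓ 1-01✓ 1-11✓ 10-1✓ 11-0✓ 11-1✓ 110-✓ 111-✓
Round 2: --01✓ --11✓ -0-1✓ -1-1✓ -11- 0--1✓ 1--1✓ 11--
Round 3: ---1
PIs = {---1, -11-, 000-, 11--}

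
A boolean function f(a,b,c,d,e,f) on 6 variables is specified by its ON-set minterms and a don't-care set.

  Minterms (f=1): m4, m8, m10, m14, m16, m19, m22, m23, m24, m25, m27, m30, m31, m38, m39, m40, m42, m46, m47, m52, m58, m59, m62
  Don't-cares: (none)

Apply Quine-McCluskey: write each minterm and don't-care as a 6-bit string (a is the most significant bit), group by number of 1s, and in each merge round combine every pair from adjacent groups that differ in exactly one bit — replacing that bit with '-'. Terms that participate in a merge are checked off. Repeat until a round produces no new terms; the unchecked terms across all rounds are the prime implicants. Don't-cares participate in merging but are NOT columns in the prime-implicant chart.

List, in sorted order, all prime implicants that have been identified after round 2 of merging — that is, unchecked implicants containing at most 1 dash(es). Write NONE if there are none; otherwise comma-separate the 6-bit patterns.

-11011, 0-1000, 000100, 01-000, 0110-1, 01100-, 110100, 11101-

size-2^0 implicants → 000100  001000(✓)  001010(✓)  001110(✓)  010000(✓)  010011(✓)  010110(✓)  010111(✓)  011000(✓)  011001(✓)  011011(✓)  011110(✓)  011111(✓)  100110(✓)  100111(✓)  101000(✓)  101010(✓)  101110(✓)  101111(✓)  110100  111010(✓)  111011(✓)  111110(✓)
size-2^1 implicants → -01000(✓)  -01010(✓)  -01110(✓)  -11011  -11110(✓)  0-1000  0-1110(✓)  001-10(✓)  0010-0(✓)  01-000  01-011(✓)  01-110(✓)  01-111(✓)  010-11(✓)  01011-(✓)  011-11(✓)  0110-1  01100-  01111-(✓)  1-1010(✓)  1-1110(✓)  10-110(✓)  10-111(✓)  10011-(✓)  101-10(✓)  1010-0(✓)  10111-(✓)  111-10(✓)  11101-
size-2^2 implicants → --1110  -01-10  -010-0  01--11  01-11-  1-1-10  10-11-
Unchecked terms (primes): --1110, -01-10, -010-0, -11011, 0-1000, 000100, 01--11, 01-000, 01-11-, 0110-1, 01100-, 1-1-10, 10-11-, 110100, 11101-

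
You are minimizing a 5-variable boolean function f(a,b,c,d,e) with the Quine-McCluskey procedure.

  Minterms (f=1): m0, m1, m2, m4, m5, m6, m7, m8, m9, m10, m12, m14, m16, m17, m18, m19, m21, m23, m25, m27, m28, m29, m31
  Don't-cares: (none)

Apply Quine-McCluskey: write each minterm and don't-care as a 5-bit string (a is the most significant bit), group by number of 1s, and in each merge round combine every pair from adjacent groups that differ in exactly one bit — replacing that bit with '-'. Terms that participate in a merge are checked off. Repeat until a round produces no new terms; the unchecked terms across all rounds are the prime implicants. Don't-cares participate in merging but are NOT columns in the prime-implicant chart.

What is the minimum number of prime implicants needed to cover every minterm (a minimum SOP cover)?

6

[col 0] 00000*, 00001*, 00010*, 00100*, 00101*, 00110*, 00111*, 01000*, 01001*, 01010*, 01100*, 01110*, 10000*, 10001*, 10010*, 10011*, 10101*, 10111*, 11001*, 11011*, 11100*, 11101*, 11111*
[col 1] -0000*, -0001*, -0010*, -0101*, -0111*, -1001*, -1100, 0-000*, 0-001*, 0-010*, 0-100*, 0-110*, 00-00*, 00-01*, 00-10*, 000-0*, 0000-*, 001-0*, 001-1*, 0010-*, 0011-*, 01-00*, 01-10*, 010-0*, 0100-*, 011-0*, 1-001*, 1-011*, 1-101*, 1-111*, 10-01*, 10-11*, 100-0*, 100-1*, 1000-*, 1001-*, 101-1*, 11-01*, 11-11*, 110-1*, 111-1*, 1110-
[col 2] --001, -0-01, -00-0, -000-, -01-1, 0--00*, 0--10*, 0-0-0*, 0-00-, 0-1-0*, 00--0*, 00-0-, 001--, 01--0*, 1--01*, 1--11*, 1-0-1*, 1-1-1*, 10--1*, 100--, 11--1*
[col 3] 0---0, 1---1
Prime implicants: --001, -0-01, -00-0, -000-, -01-1, -1100, 0---0, 0-00-, 00-0-, 001--, 1---1, 100--, 1110-
PI chart (minterm → PIs covering it):
  0 | -00-0,-000-,0---0,0-00-,00-0-
  1 | --001,-0-01,-000-,0-00-,00-0-
  2 | -00-0,0---0
  4 | 0---0,00-0-,001--
  5 | -0-01,-01-1,00-0-,001--
  6 | 0---0,001--
  7 | -01-1,001--
  8 | 0---0,0-00-
  9 | --001,0-00-
  10 | 0---0  (sole → essential)
  12 | -1100,0---0
  14 | 0---0  (sole → essential)
  16 | -00-0,-000-,100--
  17 | --001,-0-01,-000-,1---1,100--
  18 | -00-0,100--
  19 | 1---1,100--
  21 | -0-01,-01-1,1---1
  23 | -01-1,1---1
  25 | --001,1---1
  27 | 1---1  (sole → essential)
  28 | -1100,1110-
  29 | 1---1,1110-
  31 | 1---1  (sole → essential)
Essential prime implicants: 0---0, 1---1
Petrick residual → --001, -00-0, -01-1, -1100
Minimum SOP uses 6 PIs: c'd'e + b'c'e' + b'ce + bcd'e' + a'e' + ae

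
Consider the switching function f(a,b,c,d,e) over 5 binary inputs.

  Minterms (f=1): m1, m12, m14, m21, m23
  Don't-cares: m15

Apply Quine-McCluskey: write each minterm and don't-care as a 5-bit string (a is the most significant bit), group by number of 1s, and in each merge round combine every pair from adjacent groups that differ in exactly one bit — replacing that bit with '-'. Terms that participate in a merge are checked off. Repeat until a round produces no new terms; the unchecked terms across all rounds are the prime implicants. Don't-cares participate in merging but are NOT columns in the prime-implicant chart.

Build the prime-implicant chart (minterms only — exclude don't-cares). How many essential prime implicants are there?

3

size-2^0 implicants → 00001  01100(✓)  01110(✓)  01111(✓)  10101(✓)  10111(✓)
size-2^1 implicants → 011-0  0111-  101-1
Unchecked terms (primes): 00001, 011-0, 0111-, 101-1
Minterm coverage:
  m1 ⊆ 00001 [E]
  m12 ⊆ 011-0 [E]
  m14 ⊆ 011-0,0111-
  m21 ⊆ 101-1 [E]
  m23 ⊆ 101-1 [E]
E = {00001, 011-0, 101-1}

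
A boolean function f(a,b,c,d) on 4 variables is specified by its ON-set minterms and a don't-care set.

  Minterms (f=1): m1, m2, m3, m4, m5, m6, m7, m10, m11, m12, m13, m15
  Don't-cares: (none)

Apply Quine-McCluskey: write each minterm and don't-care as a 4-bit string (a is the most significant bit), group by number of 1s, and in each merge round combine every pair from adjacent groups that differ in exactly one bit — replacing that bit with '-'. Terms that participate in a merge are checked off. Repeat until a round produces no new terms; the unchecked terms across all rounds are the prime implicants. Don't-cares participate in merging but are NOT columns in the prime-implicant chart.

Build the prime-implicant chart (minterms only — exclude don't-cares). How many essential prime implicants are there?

Round 0: 0001✓ 0010✓ 0011✓ 0100✓ 0101✓ 0110✓ 0111✓ 1010✓ 1011✓ 1100✓ 1101✓ 1111✓
Round 1: -010✓ -011✓ -100✓ -101✓ -111✓ 0-01✓ 0-10✓ 0-11✓ 00-1✓ 001-✓ 01-0✓ 01-1✓ 010-✓ 011-✓ 1-11✓ 101-✓ 11-1✓ 110-✓
Round 2: --11 -01- -1-1 -10- 0--1 0-1- 01--
PIs = {--11, -01-, -1-1, -10-, 0--1, 0-1-, 01--}
Coverage chart:
  m1: 0--1 ←essential
  m2: -01-,0-1-
  m3: --11,-01-,0--1,0-1-
  m4: -10-,01--
  m5: -1-1,-10-,0--1,01--
  m6: 0-1-,01--
  m7: --11,-1-1,0--1,0-1-,01--
  m10: -01- ←essential
  m11: --11,-01-
  m12: -10- ←essential
  m13: -1-1,-10-
  m15: --11,-1-1
Essential: -01-, -10-, 0--1

3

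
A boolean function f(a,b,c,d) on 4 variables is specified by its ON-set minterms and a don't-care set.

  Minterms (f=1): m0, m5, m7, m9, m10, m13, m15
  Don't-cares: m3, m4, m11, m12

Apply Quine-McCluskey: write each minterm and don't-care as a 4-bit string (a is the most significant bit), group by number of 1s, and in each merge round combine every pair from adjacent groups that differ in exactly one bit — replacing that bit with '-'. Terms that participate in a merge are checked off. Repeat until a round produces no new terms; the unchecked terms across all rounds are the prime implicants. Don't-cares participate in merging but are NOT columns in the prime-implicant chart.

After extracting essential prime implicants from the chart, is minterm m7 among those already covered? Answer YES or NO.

size-2^0 implicants → 0000(✓)  0011(✓)  0100(✓)  0101(✓)  0111(✓)  1001(✓)  1010(✓)  1011(✓)  1100(✓)  1101(✓)  1111(✓)
size-2^1 implicants → -011(✓)  -100(✓)  -101(✓)  -111(✓)  0-00  0-11(✓)  01-1(✓)  010-(✓)  1-01(✓)  1-11(✓)  10-1(✓)  101-  11-1(✓)  110-(✓)
size-2^2 implicants → --11  -1-1  -10-  1--1
Unchecked terms (primes): --11, -1-1, -10-, 0-00, 1--1, 101-
Minterm coverage:
  m0 ⊆ 0-00 [E]
  m5 ⊆ -1-1,-10-
  m7 ⊆ --11,-1-1
  m9 ⊆ 1--1 [E]
  m10 ⊆ 101- [E]
  m13 ⊆ -1-1,-10-,1--1
  m15 ⊆ --11,-1-1,1--1
E = {0-00, 1--1, 101-}

NO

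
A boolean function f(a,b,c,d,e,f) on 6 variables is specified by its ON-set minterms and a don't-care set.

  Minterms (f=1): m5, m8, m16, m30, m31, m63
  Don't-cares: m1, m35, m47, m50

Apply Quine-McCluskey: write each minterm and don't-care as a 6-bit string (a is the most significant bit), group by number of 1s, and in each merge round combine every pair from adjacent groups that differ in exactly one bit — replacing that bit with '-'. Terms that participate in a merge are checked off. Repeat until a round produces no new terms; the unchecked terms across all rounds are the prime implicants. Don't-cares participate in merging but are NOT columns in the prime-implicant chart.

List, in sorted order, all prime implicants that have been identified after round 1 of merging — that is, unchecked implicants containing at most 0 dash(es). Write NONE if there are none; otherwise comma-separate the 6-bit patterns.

001000, 010000, 100011, 110010

size-2^0 implicants → 000001(✓)  000101(✓)  001000  010000  011110(✓)  011111(✓)  100011  101111(✓)  110010  111111(✓)
size-2^1 implicants → -11111  000-01  01111-  1-1111
Unchecked terms (primes): -11111, 000-01, 001000, 010000, 01111-, 1-1111, 100011, 110010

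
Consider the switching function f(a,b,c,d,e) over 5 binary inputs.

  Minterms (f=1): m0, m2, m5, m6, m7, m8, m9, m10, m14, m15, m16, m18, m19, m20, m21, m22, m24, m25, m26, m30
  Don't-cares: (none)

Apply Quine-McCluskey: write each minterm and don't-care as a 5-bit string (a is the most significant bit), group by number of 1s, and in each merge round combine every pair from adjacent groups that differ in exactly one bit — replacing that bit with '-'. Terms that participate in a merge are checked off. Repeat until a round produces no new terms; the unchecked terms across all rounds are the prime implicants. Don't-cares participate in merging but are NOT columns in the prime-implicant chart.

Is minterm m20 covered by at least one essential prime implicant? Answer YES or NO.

[col 0] 00000*, 00010*, 00101*, 00110*, 00111*, 01000*, 01001*, 01010*, 01110*, 01111*, 10000*, 10010*, 10011*, 10100*, 10101*, 10110*, 11000*, 11001*, 11010*, 11110*
[col 1] -0000*, -0010*, -0101, -0110*, -1000*, -1001*, -1010*, -1110*, 0-000*, 0-010*, 0-110*, 0-111*, 00-10*, 000-0*, 001-1, 0011-*, 01-10*, 010-0*, 0100-*, 0111-*, 1-000*, 1-010*, 1-110*, 10-00*, 10-10*, 100-0*, 1001-, 101-0*, 1010-, 11-10*, 110-0*, 1100-*
[col 2] --000*, --010*, --110*, -0-10*, -00-0*, -1-10*, -10-0*, -100-, 0--10*, 0-0-0*, 0-11-, 1--10*, 1-0-0*, 10--0
[col 3] ---10, --0-0
Prime implicants: ---10, --0-0, -0101, -100-, 0-11-, 001-1, 10--0, 1001-, 1010-
PI chart (minterm → PIs covering it):
  0 | --0-0  (sole → essential)
  2 | ---10,--0-0
  5 | -0101,001-1
  6 | ---10,0-11-
  7 | 0-11-,001-1
  8 | --0-0,-100-
  9 | -100-  (sole → essential)
  10 | ---10,--0-0
  14 | ---10,0-11-
  15 | 0-11-  (sole → essential)
  16 | --0-0,10--0
  18 | ---10,--0-0,10--0,1001-
  19 | 1001-  (sole → essential)
  20 | 10--0,1010-
  21 | -0101,1010-
  22 | ---10,10--0
  24 | --0-0,-100-
  25 | -100-  (sole → essential)
  26 | ---10,--0-0
  30 | ---10  (sole → essential)
Essential prime implicants: ---10, --0-0, -100-, 0-11-, 1001-

NO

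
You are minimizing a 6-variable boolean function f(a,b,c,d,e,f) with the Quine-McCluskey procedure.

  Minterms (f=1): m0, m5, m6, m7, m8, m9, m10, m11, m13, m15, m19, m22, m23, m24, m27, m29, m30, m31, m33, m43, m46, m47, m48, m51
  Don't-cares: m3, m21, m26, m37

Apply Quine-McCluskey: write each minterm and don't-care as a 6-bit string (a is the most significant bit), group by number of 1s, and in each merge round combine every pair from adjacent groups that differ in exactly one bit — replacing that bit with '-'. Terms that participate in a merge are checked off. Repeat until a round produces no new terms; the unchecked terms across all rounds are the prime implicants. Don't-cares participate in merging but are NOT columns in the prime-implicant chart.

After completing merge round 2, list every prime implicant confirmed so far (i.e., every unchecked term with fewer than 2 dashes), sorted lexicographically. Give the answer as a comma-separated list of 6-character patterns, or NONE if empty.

-00101, -10011, 00-000, 100-01, 10111-, 110000

[col 0] 000000*, 000011*, 000101*, 000110*, 000111*, 001000*, 001001*, 001010*, 001011*, 001101*, 001111*, 010011*, 010101*, 010110*, 010111*, 011000*, 011010*, 011011*, 011101*, 011110*, 011111*, 100001*, 100101*, 101011*, 101110*, 101111*, 110000, 110011*
[col 1] -00101, -01011*, -01111*, -10011, 0-0011*, 0-0101*, 0-0110*, 0-0111*, 0-1000*, 0-1010*, 0-1011*, 0-1101*, 0-1111*, 00-000, 00-011*, 00-101*, 00-111*, 000-11*, 0001-1*, 00011-*, 001-01*, 001-11*, 0010-0*, 0010-1*, 00100-*, 00101-*, 0011-1*, 01-011*, 01-101*, 01-110*, 01-111*, 010-11*, 0101-1*, 01011-*, 011-10*, 011-11*, 0110-0*, 01101-*, 0111-1*, 01111-*, 100-01, 101-11*, 10111-
[col 2] -01-11, 0--011*, 0--101*, 0--111*, 0-0-11*, 0-01-1*, 0-011-, 0-1-11*, 0-10-0, 0-101-, 0-11-1*, 00--11*, 00-1-1*, 001--1, 0010--, 01--11*, 01-1-1*, 01-11-, 011-1-
[col 3] 0---11, 0--1-1
Prime implicants: -00101, -01-11, -10011, 0---11, 0--1-1, 0-011-, 0-10-0, 0-101-, 00-000, 001--1, 0010--, 01-11-, 011-1-, 100-01, 10111-, 110000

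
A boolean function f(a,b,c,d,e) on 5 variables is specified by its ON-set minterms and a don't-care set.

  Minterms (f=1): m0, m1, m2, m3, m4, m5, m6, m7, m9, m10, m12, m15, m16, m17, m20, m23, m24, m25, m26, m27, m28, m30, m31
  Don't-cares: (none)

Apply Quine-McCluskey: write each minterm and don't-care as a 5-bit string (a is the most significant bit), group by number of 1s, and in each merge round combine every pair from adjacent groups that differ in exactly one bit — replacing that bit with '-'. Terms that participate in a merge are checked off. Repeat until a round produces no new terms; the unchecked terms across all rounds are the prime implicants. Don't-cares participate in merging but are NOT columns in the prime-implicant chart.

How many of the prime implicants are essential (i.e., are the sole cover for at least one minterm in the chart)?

4

[col 0] 00000*, 00001*, 00010*, 00011*, 00100*, 00101*, 00110*, 00111*, 01001*, 01010*, 01100*, 01111*, 10000*, 10001*, 10100*, 10111*, 11000*, 11001*, 11010*, 11011*, 11100*, 11110*, 11111*
[col 1] -0000*, -0001*, -0100*, -0111*, -1001*, -1010, -1100*, -1111*, 0-001*, 0-010, 0-100*, 0-111*, 00-00*, 00-01*, 00-10*, 00-11*, 000-0*, 000-1*, 0000-*, 0001-*, 001-0*, 001-1*, 0010-*, 0011-*, 1-000*, 1-001*, 1-100*, 1-111*, 10-00*, 1000-*, 11-00*, 11-10*, 11-11*, 110-0*, 110-1*, 1100-*, 1101-*, 111-0*, 1111-*
[col 2] --001, --100, --111, -0-00, -000-, 00--0*, 00--1*, 00-0-*, 00-1-*, 000--*, 001--*, 1--00, 1-00-, 11--0, 11-1-, 110--
[col 3] 00---
Prime implicants: --001, --100, --111, -0-00, -000-, -1010, 0-010, 00---, 1--00, 1-00-, 11--0, 11-1-, 110--
PI chart (minterm → PIs covering it):
  0 | -0-00,-000-,00---
  1 | --001,-000-,00---
  2 | 0-010,00---
  3 | 00---  (sole → essential)
  4 | --100,-0-00,00---
  5 | 00---  (sole → essential)
  6 | 00---  (sole → essential)
  7 | --111,00---
  9 | --001  (sole → essential)
  10 | -1010,0-010
  12 | --100  (sole → essential)
  15 | --111  (sole → essential)
  16 | -0-00,-000-,1--00,1-00-
  17 | --001,-000-,1-00-
  20 | --100,-0-00,1--00
  23 | --111  (sole → essential)
  24 | 1--00,1-00-,11--0,110--
  25 | --001,1-00-,110--
  26 | -1010,11--0,11-1-,110--
  27 | 11-1-,110--
  28 | --100,1--00,11--0
  30 | 11--0,11-1-
  31 | --111,11-1-
Essential prime implicants: --001, --100, --111, 00---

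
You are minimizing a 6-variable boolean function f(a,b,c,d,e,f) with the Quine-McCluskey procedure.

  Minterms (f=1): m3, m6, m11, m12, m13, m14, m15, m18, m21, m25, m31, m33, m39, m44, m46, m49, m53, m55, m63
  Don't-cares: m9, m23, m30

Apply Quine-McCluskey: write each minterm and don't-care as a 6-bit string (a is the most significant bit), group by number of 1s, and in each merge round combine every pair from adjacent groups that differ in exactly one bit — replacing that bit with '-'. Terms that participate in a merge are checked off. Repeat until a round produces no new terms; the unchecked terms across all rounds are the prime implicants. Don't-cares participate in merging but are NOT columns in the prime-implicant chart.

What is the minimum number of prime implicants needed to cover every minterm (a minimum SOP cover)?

10

Round 0: 000011✓ 000110✓ 001001✓ 001011✓ 001100✓ 001101✓ 001110✓ 001111✓ 010010 010101✓ 010111✓ 011001✓ 011110✓ 011111✓ 100001✓ 100111✓ 101100✓ 101110✓ 110001✓ 110101✓ 110111✓ 111111✓
Round 1: -01100✓ -01110✓ -10101✓ -10111✓ -11111✓ 0-1001 0-1110✓ 0-1111✓ 00-011 00-110 001-01✓ 001-11✓ 0010-1✓ 0011-0✓ 0011-1✓ 00110-✓ 00111-✓ 01-111✓ 0101-1✓ 01111-✓ 1-0001 1-0111 1011-0✓ 11-111✓ 110-01 1101-1✓
Round 2: -011-0 -1-111 -101-1 0-111- 001--1 0011--
PIs = {-011-0, -1-111, -101-1, 0-1001, 0-111-, 00-011, 00-110, 001--1, 0011--, 010010, 1-0001, 1-0111, 110-01}
Coverage chart:
  m3: 00-011 ←essential
  m6: 00-110 ←essential
  m11: 00-011,001--1
  m12: -011-0,0011--
  m13: 001--1,0011--
  m14: -011-0,0-111-,00-110,0011--
  m15: 0-111-,001--1,0011--
  m18: 010010 ←essential
  m21: -101-1 ←essential
  m25: 0-1001 ←essential
  m31: -1-111,0-111-
  m33: 1-0001 ←essential
  m39: 1-0111 ←essential
  m44: -011-0 ←essential
  m46: -011-0 ←essential
  m49: 1-0001,110-01
  m53: -101-1,110-01
  m55: -1-111,-101-1,1-0111
  m63: -1-111 ←essential
Essential: -011-0, -1-111, -101-1, 0-1001, 00-011, 00-110, 010010, 1-0001, 1-0111
Petrick residual → 001--1
Min cover (10 terms): b'cdf' + bdef + bc'df + a'cd'e'f + a'b'd'ef + a'b'def' + a'b'cf + a'bc'd'ef' + ac'd'e'f + ac'def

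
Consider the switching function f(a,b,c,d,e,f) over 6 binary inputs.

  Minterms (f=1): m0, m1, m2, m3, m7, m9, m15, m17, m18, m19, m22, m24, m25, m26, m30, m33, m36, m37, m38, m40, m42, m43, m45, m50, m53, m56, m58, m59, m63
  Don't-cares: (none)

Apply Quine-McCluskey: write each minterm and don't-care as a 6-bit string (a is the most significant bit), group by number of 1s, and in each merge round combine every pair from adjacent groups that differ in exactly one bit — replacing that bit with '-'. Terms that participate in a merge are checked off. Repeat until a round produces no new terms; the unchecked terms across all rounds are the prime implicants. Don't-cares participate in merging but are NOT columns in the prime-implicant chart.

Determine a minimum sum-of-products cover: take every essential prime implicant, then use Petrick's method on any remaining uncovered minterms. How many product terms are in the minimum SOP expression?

14

size-2^0 implicants → 000000(✓)  000001(✓)  000010(✓)  000011(✓)  000111(✓)  001001(✓)  001111(✓)  010001(✓)  010010(✓)  010011(✓)  010110(✓)  011000(✓)  011001(✓)  011010(✓)  011110(✓)  100001(✓)  100100(✓)  100101(✓)  100110(✓)  101000(✓)  101010(✓)  101011(✓)  101101(✓)  110010(✓)  110101(✓)  111000(✓)  111010(✓)  111011(✓)  111111(✓)
size-2^1 implicants → -00001  -10010(✓)  -11000(✓)  -11010(✓)  0-0001(✓)  0-0010(✓)  0-0011(✓)  0-1001(✓)  00-001(✓)  00-111  000-11  0000-0(✓)  0000-1(✓)  00000-(✓)  00001-(✓)  01-001(✓)  01-010(✓)  01-110(✓)  010-10(✓)  0100-1(✓)  01001-(✓)  011-10(✓)  0110-0(✓)  01100-  1-0101  1-1000(✓)  1-1010(✓)  1-1011(✓)  10-101  100-01  1001-0  10010-  1010-0(✓)  10101-(✓)  11-010(✓)  111-11  1110-0(✓)  11101-(✓)
size-2^2 implicants → -1-010  -110-0  0--001  0-00-1  0-001-  0000--  01--10  1-10-0  1-101-
Unchecked terms (primes): -00001, -1-010, -110-0, 0--001, 0-00-1, 0-001-, 00-111, 000-11, 0000--, 01--10, 01100-, 1-0101, 1-10-0, 1-101-, 10-101, 100-01, 1001-0, 10010-, 111-11
Minterm coverage:
  m0 ⊆ 0000-- [E]
  m1 ⊆ -00001,0--001,0-00-1,0000--
  m2 ⊆ 0-001-,0000--
  m3 ⊆ 0-00-1,0-001-,000-11,0000--
  m7 ⊆ 00-111,000-11
  m9 ⊆ 0--001 [E]
  m15 ⊆ 00-111 [E]
  m17 ⊆ 0--001,0-00-1
  m18 ⊆ -1-010,0-001-,01--10
  m19 ⊆ 0-00-1,0-001-
  m22 ⊆ 01--10 [E]
  m24 ⊆ -110-0,01100-
  m25 ⊆ 0--001,01100-
  m26 ⊆ -1-010,-110-0,01--10
  m30 ⊆ 01--10 [E]
  m33 ⊆ -00001,100-01
  m36 ⊆ 1001-0,10010-
  m37 ⊆ 1-0101,10-101,100-01,10010-
  m38 ⊆ 1001-0 [E]
  m40 ⊆ 1-10-0 [E]
  m42 ⊆ 1-10-0,1-101-
  m43 ⊆ 1-101- [E]
  m45 ⊆ 10-101 [E]
  m50 ⊆ -1-010 [E]
  m53 ⊆ 1-0101 [E]
  m56 ⊆ -110-0,1-10-0
  m58 ⊆ -1-010,-110-0,1-10-0,1-101-
  m59 ⊆ 1-101-,111-11
  m63 ⊆ 111-11 [E]
E = {-1-010, 0--001, 00-111, 0000--, 01--10, 1-0101, 1-10-0, 1-101-, 10-101, 1001-0, 111-11}
Petrick residual → -00001, -110-0, 0-00-1
Cover = b'c'd'e'f + bd'ef' + bcd'f' + a'd'e'f + a'c'd'f + a'b'def + a'b'c'd' + a'bef' + ac'de'f + acd'f' + acd'e + ab'de'f + ab'c'df' + abcef  |cover|=14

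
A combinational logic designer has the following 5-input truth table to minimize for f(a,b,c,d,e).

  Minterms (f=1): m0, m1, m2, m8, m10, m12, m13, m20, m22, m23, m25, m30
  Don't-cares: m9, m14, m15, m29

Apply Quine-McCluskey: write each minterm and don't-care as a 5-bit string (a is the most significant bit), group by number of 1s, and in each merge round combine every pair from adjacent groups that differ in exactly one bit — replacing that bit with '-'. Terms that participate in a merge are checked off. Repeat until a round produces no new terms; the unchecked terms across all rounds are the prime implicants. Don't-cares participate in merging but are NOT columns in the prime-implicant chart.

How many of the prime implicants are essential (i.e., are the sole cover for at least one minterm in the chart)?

5

Round 0: 00000✓ 00001✓ 00010✓ 01000✓ 01001✓ 01010✓ 01100✓ 01101✓ 01110✓ 01111✓ 10100✓ 10110✓ 10111✓ 11001✓ 11101✓ 11110✓
Round 1: -1001✓ -1101✓ -1110 0-000✓ 0-001✓ 0-010✓ 000-0✓ 0000-✓ 01-00✓ 01-01✓ 01-10✓ 010-0✓ 0100-✓ 011-0✓ 011-1✓ 0110-✓ 0111-✓ 1-110 101-0 1011- 11-01✓
Round 2: -1-01 0-0-0 0-00- 01--0 01-0- 011--
PIs = {-1-01, -1110, 0-0-0, 0-00-, 01--0, 01-0-, 011--, 1-110, 101-0, 1011-}
Coverage chart:
  m0: 0-0-0,0-00-
  m1: 0-00- ←essential
  m2: 0-0-0 ←essential
  m8: 0-0-0,0-00-,01--0,01-0-
  m10: 0-0-0,01--0
  m12: 01--0,01-0-,011--
  m13: -1-01,01-0-,011--
  m20: 101-0 ←essential
  m22: 1-110,101-0,1011-
  m23: 1011- ←essential
  m25: -1-01 ←essential
  m30: -1110,1-110
Essential: -1-01, 0-0-0, 0-00-, 101-0, 1011-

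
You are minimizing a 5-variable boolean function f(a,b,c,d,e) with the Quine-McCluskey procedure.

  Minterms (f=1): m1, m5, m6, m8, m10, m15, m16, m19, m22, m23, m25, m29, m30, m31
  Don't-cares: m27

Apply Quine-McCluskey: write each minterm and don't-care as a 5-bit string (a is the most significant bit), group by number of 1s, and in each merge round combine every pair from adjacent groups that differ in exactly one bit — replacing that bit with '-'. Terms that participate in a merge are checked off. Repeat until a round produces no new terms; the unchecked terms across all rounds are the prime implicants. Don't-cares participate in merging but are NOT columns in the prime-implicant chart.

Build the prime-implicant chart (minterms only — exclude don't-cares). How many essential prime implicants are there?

8

Round 0: 00001✓ 00101✓ 00110✓ 01000✓ 01010✓ 01111✓ 10000 10011✓ 10110✓ 10111✓ 11001✓ 11011✓ 11101✓ 11110✓ 11111✓
Round 1: -0110 -1111 00-01 010-0 1-011✓ 1-110✓ 1-111✓ 10-11✓ 1011-✓ 11-01✓ 11-11✓ 110-1✓ 111-1✓ 1111-✓
Round 2: 1--11 1-11- 11--1
PIs = {-0110, -1111, 00-01, 010-0, 1--11, 1-11-, 10000, 11--1}
Coverage chart:
  m1: 00-01 ←essential
  m5: 00-01 ←essential
  m6: -0110 ←essential
  m8: 010-0 ←essential
  m10: 010-0 ←essential
  m15: -1111 ←essential
  m16: 10000 ←essential
  m19: 1--11 ←essential
  m22: -0110,1-11-
  m23: 1--11,1-11-
  m25: 11--1 ←essential
  m29: 11--1 ←essential
  m30: 1-11- ←essential
  m31: -1111,1--11,1-11-,11--1
Essential: -0110, -1111, 00-01, 010-0, 1--11, 1-11-, 10000, 11--1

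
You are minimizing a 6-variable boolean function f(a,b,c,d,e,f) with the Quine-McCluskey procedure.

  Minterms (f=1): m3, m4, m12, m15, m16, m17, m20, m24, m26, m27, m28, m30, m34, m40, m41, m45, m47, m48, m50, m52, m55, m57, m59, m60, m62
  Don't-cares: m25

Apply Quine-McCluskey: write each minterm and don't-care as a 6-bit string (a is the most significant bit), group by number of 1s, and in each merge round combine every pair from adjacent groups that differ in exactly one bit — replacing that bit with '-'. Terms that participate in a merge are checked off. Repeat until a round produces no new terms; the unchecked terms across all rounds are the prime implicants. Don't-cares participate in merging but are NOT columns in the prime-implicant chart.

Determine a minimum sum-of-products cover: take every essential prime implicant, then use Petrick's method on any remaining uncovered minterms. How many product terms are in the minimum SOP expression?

12

Round 0: 000011 000100✓ 001100✓ 001111✓ 010000✓ 010001✓ 010100✓ 011000✓ 011001✓ 011010✓ 011011✓ 011100✓ 011110✓ 100010✓ 101000✓ 101001✓ 101101✓ 101111✓ 110000✓ 110010✓ 110100✓ 110111 111001✓ 111011✓ 111100✓ 111110✓
Round 1: -01111 -10000✓ -10100✓ -11001✓ -11011✓ -11100✓ -11110✓ 0-0100✓ 0-1100✓ 00-100✓ 01-000✓ 01-001✓ 01-100✓ 010-00✓ 01000-✓ 011-00✓ 011-10✓ 0110-0✓ 0110-1✓ 01100-✓ 01101-✓ 0111-0✓ 1-0010 1-1001 101-01 10100- 1011-1 11-100✓ 110-00✓ 1100-0 1110-1✓ 1111-0✓
Round 2: -1-100 -10-00 -110-1 -111-0 0--100 01--00 01-00- 011--0 0110--
PIs = {-01111, -1-100, -10-00, -110-1, -111-0, 0--100, 000011, 01--00, 01-00-, 011--0, 0110--, 1-0010, 1-1001, 101-01, 10100-, 1011-1, 1100-0, 110111}
Coverage chart:
  m3: 000011 ←essential
  m4: 0--100 ←essential
  m12: 0--100 ←essential
  m15: -01111 ←essential
  m16: -10-00,01--00,01-00-
  m17: 01-00- ←essential
  m20: -1-100,-10-00,0--100,01--00
  m24: 01--00,01-00-,011--0,0110--
  m26: 011--0,0110--
  m27: -110-1,0110--
  m28: -1-100,-111-0,0--100,01--00,011--0
  m30: -111-0,011--0
  m34: 1-0010 ←essential
  m40: 10100- ←essential
  m41: 1-1001,101-01,10100-
  m45: 101-01,1011-1
  m47: -01111,1011-1
  m48: -10-00,1100-0
  m50: 1-0010,1100-0
  m52: -1-100,-10-00
  m55: 110111 ←essential
  m57: -110-1,1-1001
  m59: -110-1 ←essential
  m60: -1-100,-111-0
  m62: -111-0 ←essential
Essential: -01111, -110-1, -111-0, 0--100, 000011, 01-00-, 1-0010, 10100-, 110111
Petrick residual → -10-00, 011--0, 101-01
Min cover (12 terms): b'cdef + bc'e'f' + bcd'f + bcdf' + a'de'f' + a'b'c'd'ef + a'bd'e' + a'bcf' + ac'd'ef' + ab'ce'f + ab'cd'e' + abc'def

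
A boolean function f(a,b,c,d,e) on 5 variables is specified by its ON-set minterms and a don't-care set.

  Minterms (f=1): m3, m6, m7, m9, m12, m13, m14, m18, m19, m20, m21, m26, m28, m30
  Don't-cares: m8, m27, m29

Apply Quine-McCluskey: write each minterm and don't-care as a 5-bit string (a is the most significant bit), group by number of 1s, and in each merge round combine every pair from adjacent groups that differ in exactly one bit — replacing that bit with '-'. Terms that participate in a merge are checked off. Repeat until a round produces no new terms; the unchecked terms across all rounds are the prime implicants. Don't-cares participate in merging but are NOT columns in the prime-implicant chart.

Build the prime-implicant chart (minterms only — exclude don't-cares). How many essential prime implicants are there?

3

[col 0] 00011*, 00110*, 00111*, 01000*, 01001*, 01100*, 01101*, 01110*, 10010*, 10011*, 10100*, 10101*, 11010*, 11011*, 11100*, 11101*, 11110*
[col 1] -0011, -1100*, -1101*, -1110*, 0-110, 00-11, 0011-, 01-00*, 01-01*, 0100-*, 011-0*, 0110-*, 1-010*, 1-011*, 1-100*, 1-101*, 1001-*, 1010-*, 11-10, 1101-*, 111-0*, 1110-*
[col 2] -11-0, -110-, 01-0-, 1-01-, 1-10-
Prime implicants: -0011, -11-0, -110-, 0-110, 00-11, 0011-, 01-0-, 1-01-, 1-10-, 11-10
PI chart (minterm → PIs covering it):
  3 | -0011,00-11
  6 | 0-110,0011-
  7 | 00-11,0011-
  9 | 01-0-  (sole → essential)
  12 | -11-0,-110-,01-0-
  13 | -110-,01-0-
  14 | -11-0,0-110
  18 | 1-01-  (sole → essential)
  19 | -0011,1-01-
  20 | 1-10-  (sole → essential)
  21 | 1-10-  (sole → essential)
  26 | 1-01-,11-10
  28 | -11-0,-110-,1-10-
  30 | -11-0,11-10
Essential prime implicants: 01-0-, 1-01-, 1-10-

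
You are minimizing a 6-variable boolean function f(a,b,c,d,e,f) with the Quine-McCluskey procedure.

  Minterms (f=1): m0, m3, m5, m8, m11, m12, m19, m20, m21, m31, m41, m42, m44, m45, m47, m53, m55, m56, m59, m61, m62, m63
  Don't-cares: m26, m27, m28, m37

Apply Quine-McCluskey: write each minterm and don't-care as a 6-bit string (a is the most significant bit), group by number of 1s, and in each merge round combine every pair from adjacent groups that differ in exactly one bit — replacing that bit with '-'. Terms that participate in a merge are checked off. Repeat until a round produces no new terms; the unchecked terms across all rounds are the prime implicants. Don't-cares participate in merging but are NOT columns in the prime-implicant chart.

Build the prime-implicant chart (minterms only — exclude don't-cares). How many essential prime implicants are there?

size-2^0 implicants → 000000(✓)  000011(✓)  000101(✓)  001000(✓)  001011(✓)  001100(✓)  010011(✓)  010100(✓)  010101(✓)  011010(✓)  011011(✓)  011100(✓)  011111(✓)  100101(✓)  101001(✓)  101010  101100(✓)  101101(✓)  101111(✓)  110101(✓)  110111(✓)  111000  111011(✓)  111101(✓)  111110(✓)  111111(✓)
size-2^1 implicants → -00101(✓)  -01100  -10101(✓)  -11011(✓)  -11111(✓)  0-0011(✓)  0-0101(✓)  0-1011(✓)  0-1100  00-000  00-011(✓)  001-00  01-011(✓)  01-100  01010-  011-11(✓)  01101-  1-0101(✓)  1-1101(✓)  1-1111(✓)  10-101(✓)  101-01  1011-1(✓)  10110-  11-101(✓)  11-111(✓)  1101-1(✓)  111-11(✓)  1111-1(✓)  11111-
size-2^2 implicants → --0101  -11-11  0--011  1--101  1-11-1  11-1-1
Unchecked terms (primes): --0101, -01100, -11-11, 0--011, 0-1100, 00-000, 001-00, 01-100, 01010-, 01101-, 1--101, 1-11-1, 101-01, 101010, 10110-, 11-1-1, 111000, 11111-
Minterm coverage:
  m0 ⊆ 00-000 [E]
  m3 ⊆ 0--011 [E]
  m5 ⊆ --0101 [E]
  m8 ⊆ 00-000,001-00
  m11 ⊆ 0--011 [E]
  m12 ⊆ -01100,0-1100,001-00
  m19 ⊆ 0--011 [E]
  m20 ⊆ 01-100,01010-
  m21 ⊆ --0101,01010-
  m31 ⊆ -11-11 [E]
  m41 ⊆ 101-01 [E]
  m42 ⊆ 101010 [E]
  m44 ⊆ -01100,10110-
  m45 ⊆ 1--101,1-11-1,101-01,10110-
  m47 ⊆ 1-11-1 [E]
  m53 ⊆ --0101,1--101,11-1-1
  m55 ⊆ 11-1-1 [E]
  m56 ⊆ 111000 [E]
  m59 ⊆ -11-11 [E]
  m61 ⊆ 1--101,1-11-1,11-1-1
  m62 ⊆ 11111- [E]
  m63 ⊆ -11-11,1-11-1,11-1-1,11111-
E = {--0101, -11-11, 0--011, 00-000, 1-11-1, 101-01, 101010, 11-1-1, 111000, 11111-}

10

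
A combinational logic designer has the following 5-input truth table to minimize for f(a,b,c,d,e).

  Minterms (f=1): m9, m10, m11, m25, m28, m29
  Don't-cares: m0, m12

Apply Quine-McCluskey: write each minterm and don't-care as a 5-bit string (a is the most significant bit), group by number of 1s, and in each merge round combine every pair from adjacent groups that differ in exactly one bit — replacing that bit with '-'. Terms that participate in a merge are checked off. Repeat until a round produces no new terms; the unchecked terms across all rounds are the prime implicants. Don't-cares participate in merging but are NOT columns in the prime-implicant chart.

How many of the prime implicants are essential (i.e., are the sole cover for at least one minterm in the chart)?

[col 0] 00000, 01001*, 01010*, 01011*, 01100*, 11001*, 11100*, 11101*
[col 1] -1001, -1100, 010-1, 0101-, 11-01, 1110-
Prime implicants: -1001, -1100, 00000, 010-1, 0101-, 11-01, 1110-
PI chart (minterm → PIs covering it):
  9 | -1001,010-1
  10 | 0101-  (sole → essential)
  11 | 010-1,0101-
  25 | -1001,11-01
  28 | -1100,1110-
  29 | 11-01,1110-
Essential prime implicants: 0101-

1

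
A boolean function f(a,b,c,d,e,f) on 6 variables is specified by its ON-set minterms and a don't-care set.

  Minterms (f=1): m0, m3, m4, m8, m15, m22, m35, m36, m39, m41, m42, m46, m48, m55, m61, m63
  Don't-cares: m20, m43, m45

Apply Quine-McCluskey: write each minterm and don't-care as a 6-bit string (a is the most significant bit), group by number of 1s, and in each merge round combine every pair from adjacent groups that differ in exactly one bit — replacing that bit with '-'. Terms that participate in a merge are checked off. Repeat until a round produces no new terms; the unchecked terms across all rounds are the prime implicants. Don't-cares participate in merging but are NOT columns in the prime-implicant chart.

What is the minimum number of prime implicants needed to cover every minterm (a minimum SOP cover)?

10

size-2^0 implicants → 000000(✓)  000011(✓)  000100(✓)  001000(✓)  001111  010100(✓)  010110(✓)  100011(✓)  100100(✓)  100111(✓)  101001(✓)  101010(✓)  101011(✓)  101101(✓)  101110(✓)  110000  110111(✓)  111101(✓)  111111(✓)
size-2^1 implicants → -00011  -00100  0-0100  00-000  000-00  0101-0  1-0111  1-1101  10-011  100-11  101-01  101-10  1010-1  10101-  11-111  1111-1
Unchecked terms (primes): -00011, -00100, 0-0100, 00-000, 000-00, 001111, 0101-0, 1-0111, 1-1101, 10-011, 100-11, 101-01, 101-10, 1010-1, 10101-, 11-111, 110000, 1111-1
Minterm coverage:
  m0 ⊆ 00-000,000-00
  m3 ⊆ -00011 [E]
  m4 ⊆ -00100,0-0100,000-00
  m8 ⊆ 00-000 [E]
  m15 ⊆ 001111 [E]
  m22 ⊆ 0101-0 [E]
  m35 ⊆ -00011,10-011,100-11
  m36 ⊆ -00100 [E]
  m39 ⊆ 1-0111,100-11
  m41 ⊆ 101-01,1010-1
  m42 ⊆ 101-10,10101-
  m46 ⊆ 101-10 [E]
  m48 ⊆ 110000 [E]
  m55 ⊆ 1-0111,11-111
  m61 ⊆ 1-1101,1111-1
  m63 ⊆ 11-111,1111-1
E = {-00011, -00100, 00-000, 001111, 0101-0, 101-10, 110000}
Petrick residual → 1-0111, 101-01, 1111-1
Cover = b'c'd'ef + b'c'de'f' + a'b'd'e'f' + a'b'cdef + a'bc'df' + ac'def + ab'ce'f + ab'cef' + abc'd'e'f' + abcdf  |cover|=10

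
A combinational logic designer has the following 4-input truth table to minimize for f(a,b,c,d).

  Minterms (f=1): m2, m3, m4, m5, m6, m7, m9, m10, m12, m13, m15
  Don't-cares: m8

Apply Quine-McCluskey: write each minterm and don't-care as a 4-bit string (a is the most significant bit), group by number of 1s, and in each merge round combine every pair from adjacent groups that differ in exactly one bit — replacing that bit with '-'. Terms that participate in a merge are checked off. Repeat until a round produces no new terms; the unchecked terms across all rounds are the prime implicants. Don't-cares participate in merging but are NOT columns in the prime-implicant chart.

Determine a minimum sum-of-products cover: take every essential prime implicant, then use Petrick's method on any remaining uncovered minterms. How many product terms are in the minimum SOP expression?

5

size-2^0 implicants → 0010(✓)  0011(✓)  0100(✓)  0101(✓)  0110(✓)  0111(✓)  1000(✓)  1001(✓)  1010(✓)  1100(✓)  1101(✓)  1111(✓)
size-2^1 implicants → -010  -100(✓)  -101(✓)  -111(✓)  0-10(✓)  0-11(✓)  001-(✓)  01-0(✓)  01-1(✓)  010-(✓)  011-(✓)  1-00(✓)  1-01(✓)  10-0  100-(✓)  11-1(✓)  110-(✓)
size-2^2 implicants → -1-1  -10-  0-1-  01--  1-0-
Unchecked terms (primes): -010, -1-1, -10-, 0-1-, 01--, 1-0-, 10-0
Minterm coverage:
  m2 ⊆ -010,0-1-
  m3 ⊆ 0-1- [E]
  m4 ⊆ -10-,01--
  m5 ⊆ -1-1,-10-,01--
  m6 ⊆ 0-1-,01--
  m7 ⊆ -1-1,0-1-,01--
  m9 ⊆ 1-0- [E]
  m10 ⊆ -010,10-0
  m12 ⊆ -10-,1-0-
  m13 ⊆ -1-1,-10-,1-0-
  m15 ⊆ -1-1 [E]
E = {-1-1, 0-1-, 1-0-}
Petrick residual → -010, -10-
Cover = b'cd' + bd + bc' + a'c + ac'  |cover|=5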